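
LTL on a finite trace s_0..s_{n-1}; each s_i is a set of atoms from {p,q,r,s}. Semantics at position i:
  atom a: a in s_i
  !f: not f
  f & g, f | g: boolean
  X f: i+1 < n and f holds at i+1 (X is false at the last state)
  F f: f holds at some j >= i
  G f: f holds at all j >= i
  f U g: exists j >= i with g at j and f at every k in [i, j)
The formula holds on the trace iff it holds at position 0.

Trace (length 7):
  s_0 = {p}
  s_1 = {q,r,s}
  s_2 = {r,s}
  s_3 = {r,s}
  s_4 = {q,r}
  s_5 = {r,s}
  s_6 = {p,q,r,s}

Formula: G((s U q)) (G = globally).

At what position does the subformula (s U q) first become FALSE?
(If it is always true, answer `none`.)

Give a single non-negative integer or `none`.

s_0={p}: (s U q)=False s=False q=False
s_1={q,r,s}: (s U q)=True s=True q=True
s_2={r,s}: (s U q)=True s=True q=False
s_3={r,s}: (s U q)=True s=True q=False
s_4={q,r}: (s U q)=True s=False q=True
s_5={r,s}: (s U q)=True s=True q=False
s_6={p,q,r,s}: (s U q)=True s=True q=True
G((s U q)) holds globally = False
First violation at position 0.

Answer: 0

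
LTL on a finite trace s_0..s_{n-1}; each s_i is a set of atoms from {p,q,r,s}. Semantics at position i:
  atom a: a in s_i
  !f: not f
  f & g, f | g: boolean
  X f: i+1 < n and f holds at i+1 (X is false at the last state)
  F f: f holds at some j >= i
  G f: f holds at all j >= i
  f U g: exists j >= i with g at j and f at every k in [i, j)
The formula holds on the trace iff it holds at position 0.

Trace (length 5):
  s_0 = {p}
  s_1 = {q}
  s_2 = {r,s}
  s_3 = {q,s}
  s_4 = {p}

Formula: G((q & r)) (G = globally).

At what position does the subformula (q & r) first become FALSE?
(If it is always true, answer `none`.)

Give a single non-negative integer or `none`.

Answer: 0

Derivation:
s_0={p}: (q & r)=False q=False r=False
s_1={q}: (q & r)=False q=True r=False
s_2={r,s}: (q & r)=False q=False r=True
s_3={q,s}: (q & r)=False q=True r=False
s_4={p}: (q & r)=False q=False r=False
G((q & r)) holds globally = False
First violation at position 0.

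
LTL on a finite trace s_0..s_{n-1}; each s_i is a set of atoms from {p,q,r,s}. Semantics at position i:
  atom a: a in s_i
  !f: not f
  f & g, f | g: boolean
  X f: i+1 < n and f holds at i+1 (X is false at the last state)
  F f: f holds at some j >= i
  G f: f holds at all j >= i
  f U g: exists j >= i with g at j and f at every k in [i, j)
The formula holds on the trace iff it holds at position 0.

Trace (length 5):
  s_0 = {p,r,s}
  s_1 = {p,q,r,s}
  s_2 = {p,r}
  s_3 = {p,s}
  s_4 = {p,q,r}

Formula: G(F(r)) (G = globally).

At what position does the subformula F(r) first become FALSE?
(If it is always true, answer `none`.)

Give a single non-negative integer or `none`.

s_0={p,r,s}: F(r)=True r=True
s_1={p,q,r,s}: F(r)=True r=True
s_2={p,r}: F(r)=True r=True
s_3={p,s}: F(r)=True r=False
s_4={p,q,r}: F(r)=True r=True
G(F(r)) holds globally = True
No violation — formula holds at every position.

Answer: none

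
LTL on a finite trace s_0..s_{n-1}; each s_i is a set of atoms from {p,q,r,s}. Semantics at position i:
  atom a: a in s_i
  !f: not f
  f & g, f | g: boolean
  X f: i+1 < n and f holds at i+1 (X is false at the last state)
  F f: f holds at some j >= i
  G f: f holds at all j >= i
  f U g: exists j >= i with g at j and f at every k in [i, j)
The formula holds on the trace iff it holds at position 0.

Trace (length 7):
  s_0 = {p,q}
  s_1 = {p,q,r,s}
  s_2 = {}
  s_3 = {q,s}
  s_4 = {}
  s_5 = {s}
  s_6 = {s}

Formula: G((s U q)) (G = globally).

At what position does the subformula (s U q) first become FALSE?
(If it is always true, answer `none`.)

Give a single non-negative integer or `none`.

s_0={p,q}: (s U q)=True s=False q=True
s_1={p,q,r,s}: (s U q)=True s=True q=True
s_2={}: (s U q)=False s=False q=False
s_3={q,s}: (s U q)=True s=True q=True
s_4={}: (s U q)=False s=False q=False
s_5={s}: (s U q)=False s=True q=False
s_6={s}: (s U q)=False s=True q=False
G((s U q)) holds globally = False
First violation at position 2.

Answer: 2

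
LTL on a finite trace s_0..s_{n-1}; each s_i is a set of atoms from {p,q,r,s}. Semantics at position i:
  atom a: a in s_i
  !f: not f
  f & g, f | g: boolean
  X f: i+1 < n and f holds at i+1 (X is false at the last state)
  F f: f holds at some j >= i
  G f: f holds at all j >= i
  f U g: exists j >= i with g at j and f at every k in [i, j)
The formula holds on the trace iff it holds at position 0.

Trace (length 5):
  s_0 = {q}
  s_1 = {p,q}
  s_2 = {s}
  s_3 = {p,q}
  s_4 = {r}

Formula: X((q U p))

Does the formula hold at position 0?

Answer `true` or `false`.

s_0={q}: X((q U p))=True (q U p)=True q=True p=False
s_1={p,q}: X((q U p))=False (q U p)=True q=True p=True
s_2={s}: X((q U p))=True (q U p)=False q=False p=False
s_3={p,q}: X((q U p))=False (q U p)=True q=True p=True
s_4={r}: X((q U p))=False (q U p)=False q=False p=False

Answer: true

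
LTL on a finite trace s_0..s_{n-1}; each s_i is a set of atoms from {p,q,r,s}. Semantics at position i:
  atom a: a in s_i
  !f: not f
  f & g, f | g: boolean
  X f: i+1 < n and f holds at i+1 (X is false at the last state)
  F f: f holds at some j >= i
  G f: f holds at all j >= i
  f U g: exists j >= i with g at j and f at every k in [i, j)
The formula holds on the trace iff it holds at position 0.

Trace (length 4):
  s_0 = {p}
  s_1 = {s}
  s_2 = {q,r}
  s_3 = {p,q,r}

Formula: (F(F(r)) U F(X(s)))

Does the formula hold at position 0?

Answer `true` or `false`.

Answer: true

Derivation:
s_0={p}: (F(F(r)) U F(X(s)))=True F(F(r))=True F(r)=True r=False F(X(s))=True X(s)=True s=False
s_1={s}: (F(F(r)) U F(X(s)))=False F(F(r))=True F(r)=True r=False F(X(s))=False X(s)=False s=True
s_2={q,r}: (F(F(r)) U F(X(s)))=False F(F(r))=True F(r)=True r=True F(X(s))=False X(s)=False s=False
s_3={p,q,r}: (F(F(r)) U F(X(s)))=False F(F(r))=True F(r)=True r=True F(X(s))=False X(s)=False s=False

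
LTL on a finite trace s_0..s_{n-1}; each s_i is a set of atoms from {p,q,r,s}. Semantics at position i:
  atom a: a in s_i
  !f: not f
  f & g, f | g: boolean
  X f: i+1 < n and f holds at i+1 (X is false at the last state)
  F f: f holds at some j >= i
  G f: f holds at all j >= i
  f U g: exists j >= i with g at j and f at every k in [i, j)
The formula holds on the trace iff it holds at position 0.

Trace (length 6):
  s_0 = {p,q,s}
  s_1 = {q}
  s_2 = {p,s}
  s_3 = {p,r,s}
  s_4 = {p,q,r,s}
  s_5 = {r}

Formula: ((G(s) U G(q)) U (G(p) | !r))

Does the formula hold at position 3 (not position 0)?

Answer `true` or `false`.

Answer: false

Derivation:
s_0={p,q,s}: ((G(s) U G(q)) U (G(p) | !r))=True (G(s) U G(q))=False G(s)=False s=True G(q)=False q=True (G(p) | !r)=True G(p)=False p=True !r=True r=False
s_1={q}: ((G(s) U G(q)) U (G(p) | !r))=True (G(s) U G(q))=False G(s)=False s=False G(q)=False q=True (G(p) | !r)=True G(p)=False p=False !r=True r=False
s_2={p,s}: ((G(s) U G(q)) U (G(p) | !r))=True (G(s) U G(q))=False G(s)=False s=True G(q)=False q=False (G(p) | !r)=True G(p)=False p=True !r=True r=False
s_3={p,r,s}: ((G(s) U G(q)) U (G(p) | !r))=False (G(s) U G(q))=False G(s)=False s=True G(q)=False q=False (G(p) | !r)=False G(p)=False p=True !r=False r=True
s_4={p,q,r,s}: ((G(s) U G(q)) U (G(p) | !r))=False (G(s) U G(q))=False G(s)=False s=True G(q)=False q=True (G(p) | !r)=False G(p)=False p=True !r=False r=True
s_5={r}: ((G(s) U G(q)) U (G(p) | !r))=False (G(s) U G(q))=False G(s)=False s=False G(q)=False q=False (G(p) | !r)=False G(p)=False p=False !r=False r=True
Evaluating at position 3: result = False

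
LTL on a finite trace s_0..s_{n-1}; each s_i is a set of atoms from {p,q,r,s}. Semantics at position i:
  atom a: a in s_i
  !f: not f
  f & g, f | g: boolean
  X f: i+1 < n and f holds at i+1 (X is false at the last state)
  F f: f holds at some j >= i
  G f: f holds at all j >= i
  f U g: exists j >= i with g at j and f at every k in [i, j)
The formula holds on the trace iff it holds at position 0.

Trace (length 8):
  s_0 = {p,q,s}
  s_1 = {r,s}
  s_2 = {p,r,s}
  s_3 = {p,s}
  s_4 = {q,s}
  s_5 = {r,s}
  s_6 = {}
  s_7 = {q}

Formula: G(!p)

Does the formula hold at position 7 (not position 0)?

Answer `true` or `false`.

s_0={p,q,s}: G(!p)=False !p=False p=True
s_1={r,s}: G(!p)=False !p=True p=False
s_2={p,r,s}: G(!p)=False !p=False p=True
s_3={p,s}: G(!p)=False !p=False p=True
s_4={q,s}: G(!p)=True !p=True p=False
s_5={r,s}: G(!p)=True !p=True p=False
s_6={}: G(!p)=True !p=True p=False
s_7={q}: G(!p)=True !p=True p=False
Evaluating at position 7: result = True

Answer: true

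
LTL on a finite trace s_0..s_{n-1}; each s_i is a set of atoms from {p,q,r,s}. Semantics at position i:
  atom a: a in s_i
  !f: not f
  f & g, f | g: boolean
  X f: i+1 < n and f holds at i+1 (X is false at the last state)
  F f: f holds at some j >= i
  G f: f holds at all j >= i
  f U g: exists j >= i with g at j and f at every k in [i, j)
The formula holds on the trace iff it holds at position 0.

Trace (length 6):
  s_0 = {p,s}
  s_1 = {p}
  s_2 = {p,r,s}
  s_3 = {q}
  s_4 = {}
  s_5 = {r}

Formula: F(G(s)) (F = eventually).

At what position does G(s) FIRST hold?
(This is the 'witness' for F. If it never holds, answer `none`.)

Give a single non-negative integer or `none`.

Answer: none

Derivation:
s_0={p,s}: G(s)=False s=True
s_1={p}: G(s)=False s=False
s_2={p,r,s}: G(s)=False s=True
s_3={q}: G(s)=False s=False
s_4={}: G(s)=False s=False
s_5={r}: G(s)=False s=False
F(G(s)) does not hold (no witness exists).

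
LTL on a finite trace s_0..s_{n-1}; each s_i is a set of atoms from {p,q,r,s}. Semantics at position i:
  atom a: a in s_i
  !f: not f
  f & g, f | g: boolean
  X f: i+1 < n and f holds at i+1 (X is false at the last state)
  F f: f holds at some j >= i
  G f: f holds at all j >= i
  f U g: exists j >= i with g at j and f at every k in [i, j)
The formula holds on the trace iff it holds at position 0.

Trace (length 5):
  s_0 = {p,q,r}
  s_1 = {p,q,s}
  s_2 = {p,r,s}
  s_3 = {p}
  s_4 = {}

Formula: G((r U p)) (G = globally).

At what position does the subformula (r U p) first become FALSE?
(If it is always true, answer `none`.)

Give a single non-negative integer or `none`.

s_0={p,q,r}: (r U p)=True r=True p=True
s_1={p,q,s}: (r U p)=True r=False p=True
s_2={p,r,s}: (r U p)=True r=True p=True
s_3={p}: (r U p)=True r=False p=True
s_4={}: (r U p)=False r=False p=False
G((r U p)) holds globally = False
First violation at position 4.

Answer: 4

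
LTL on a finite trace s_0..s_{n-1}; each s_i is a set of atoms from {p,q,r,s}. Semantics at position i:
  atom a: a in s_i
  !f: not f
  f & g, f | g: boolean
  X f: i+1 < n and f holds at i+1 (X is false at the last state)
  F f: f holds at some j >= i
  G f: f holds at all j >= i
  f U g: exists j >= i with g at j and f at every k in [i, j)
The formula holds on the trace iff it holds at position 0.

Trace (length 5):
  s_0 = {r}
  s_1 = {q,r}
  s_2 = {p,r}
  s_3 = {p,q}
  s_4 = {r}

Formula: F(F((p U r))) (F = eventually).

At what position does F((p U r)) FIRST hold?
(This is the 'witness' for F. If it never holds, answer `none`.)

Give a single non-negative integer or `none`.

Answer: 0

Derivation:
s_0={r}: F((p U r))=True (p U r)=True p=False r=True
s_1={q,r}: F((p U r))=True (p U r)=True p=False r=True
s_2={p,r}: F((p U r))=True (p U r)=True p=True r=True
s_3={p,q}: F((p U r))=True (p U r)=True p=True r=False
s_4={r}: F((p U r))=True (p U r)=True p=False r=True
F(F((p U r))) holds; first witness at position 0.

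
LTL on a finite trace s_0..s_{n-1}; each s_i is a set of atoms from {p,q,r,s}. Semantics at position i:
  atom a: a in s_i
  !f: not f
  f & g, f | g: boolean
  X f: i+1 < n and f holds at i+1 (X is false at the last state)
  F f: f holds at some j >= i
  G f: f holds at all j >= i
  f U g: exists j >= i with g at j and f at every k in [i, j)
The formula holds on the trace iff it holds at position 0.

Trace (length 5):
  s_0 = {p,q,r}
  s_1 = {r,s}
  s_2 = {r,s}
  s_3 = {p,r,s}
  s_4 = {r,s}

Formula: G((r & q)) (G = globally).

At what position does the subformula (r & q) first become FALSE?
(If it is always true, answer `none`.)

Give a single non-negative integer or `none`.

Answer: 1

Derivation:
s_0={p,q,r}: (r & q)=True r=True q=True
s_1={r,s}: (r & q)=False r=True q=False
s_2={r,s}: (r & q)=False r=True q=False
s_3={p,r,s}: (r & q)=False r=True q=False
s_4={r,s}: (r & q)=False r=True q=False
G((r & q)) holds globally = False
First violation at position 1.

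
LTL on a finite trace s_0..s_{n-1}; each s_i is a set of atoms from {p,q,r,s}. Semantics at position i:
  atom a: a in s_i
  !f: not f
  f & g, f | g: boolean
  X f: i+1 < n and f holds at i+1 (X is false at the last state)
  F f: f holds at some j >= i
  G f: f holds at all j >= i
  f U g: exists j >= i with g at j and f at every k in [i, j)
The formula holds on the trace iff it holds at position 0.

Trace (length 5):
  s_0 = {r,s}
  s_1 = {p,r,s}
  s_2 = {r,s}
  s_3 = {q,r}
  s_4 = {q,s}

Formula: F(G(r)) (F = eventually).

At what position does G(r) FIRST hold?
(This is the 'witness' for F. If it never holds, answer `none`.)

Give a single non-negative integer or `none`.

s_0={r,s}: G(r)=False r=True
s_1={p,r,s}: G(r)=False r=True
s_2={r,s}: G(r)=False r=True
s_3={q,r}: G(r)=False r=True
s_4={q,s}: G(r)=False r=False
F(G(r)) does not hold (no witness exists).

Answer: none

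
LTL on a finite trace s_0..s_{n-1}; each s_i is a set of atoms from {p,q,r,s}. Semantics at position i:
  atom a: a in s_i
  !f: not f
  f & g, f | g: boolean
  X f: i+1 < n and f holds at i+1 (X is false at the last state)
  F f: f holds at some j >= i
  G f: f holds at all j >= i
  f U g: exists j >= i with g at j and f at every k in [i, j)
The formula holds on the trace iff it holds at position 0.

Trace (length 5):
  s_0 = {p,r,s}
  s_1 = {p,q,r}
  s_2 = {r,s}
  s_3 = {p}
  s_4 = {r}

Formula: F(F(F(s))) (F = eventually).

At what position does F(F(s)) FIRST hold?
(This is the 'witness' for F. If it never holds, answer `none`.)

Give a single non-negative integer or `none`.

Answer: 0

Derivation:
s_0={p,r,s}: F(F(s))=True F(s)=True s=True
s_1={p,q,r}: F(F(s))=True F(s)=True s=False
s_2={r,s}: F(F(s))=True F(s)=True s=True
s_3={p}: F(F(s))=False F(s)=False s=False
s_4={r}: F(F(s))=False F(s)=False s=False
F(F(F(s))) holds; first witness at position 0.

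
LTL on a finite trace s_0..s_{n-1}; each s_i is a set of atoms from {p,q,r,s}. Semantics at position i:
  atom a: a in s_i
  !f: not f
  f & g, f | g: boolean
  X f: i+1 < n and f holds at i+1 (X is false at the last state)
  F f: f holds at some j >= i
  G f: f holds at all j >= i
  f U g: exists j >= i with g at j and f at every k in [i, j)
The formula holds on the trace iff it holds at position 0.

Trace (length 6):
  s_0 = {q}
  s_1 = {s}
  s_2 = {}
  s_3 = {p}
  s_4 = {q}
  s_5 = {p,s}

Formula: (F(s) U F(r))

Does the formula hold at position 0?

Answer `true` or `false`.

Answer: false

Derivation:
s_0={q}: (F(s) U F(r))=False F(s)=True s=False F(r)=False r=False
s_1={s}: (F(s) U F(r))=False F(s)=True s=True F(r)=False r=False
s_2={}: (F(s) U F(r))=False F(s)=True s=False F(r)=False r=False
s_3={p}: (F(s) U F(r))=False F(s)=True s=False F(r)=False r=False
s_4={q}: (F(s) U F(r))=False F(s)=True s=False F(r)=False r=False
s_5={p,s}: (F(s) U F(r))=False F(s)=True s=True F(r)=False r=False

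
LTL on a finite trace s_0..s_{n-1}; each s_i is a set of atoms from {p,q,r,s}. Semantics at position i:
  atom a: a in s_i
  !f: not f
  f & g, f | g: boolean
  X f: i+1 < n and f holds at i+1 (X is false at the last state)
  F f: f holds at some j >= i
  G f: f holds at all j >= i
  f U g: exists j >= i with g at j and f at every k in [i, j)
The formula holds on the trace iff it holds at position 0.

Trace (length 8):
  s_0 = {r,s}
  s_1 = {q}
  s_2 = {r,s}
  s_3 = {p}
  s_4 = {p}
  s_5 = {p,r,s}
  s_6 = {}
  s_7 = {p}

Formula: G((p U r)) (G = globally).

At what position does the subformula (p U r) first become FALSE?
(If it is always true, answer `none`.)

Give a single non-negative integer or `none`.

Answer: 1

Derivation:
s_0={r,s}: (p U r)=True p=False r=True
s_1={q}: (p U r)=False p=False r=False
s_2={r,s}: (p U r)=True p=False r=True
s_3={p}: (p U r)=True p=True r=False
s_4={p}: (p U r)=True p=True r=False
s_5={p,r,s}: (p U r)=True p=True r=True
s_6={}: (p U r)=False p=False r=False
s_7={p}: (p U r)=False p=True r=False
G((p U r)) holds globally = False
First violation at position 1.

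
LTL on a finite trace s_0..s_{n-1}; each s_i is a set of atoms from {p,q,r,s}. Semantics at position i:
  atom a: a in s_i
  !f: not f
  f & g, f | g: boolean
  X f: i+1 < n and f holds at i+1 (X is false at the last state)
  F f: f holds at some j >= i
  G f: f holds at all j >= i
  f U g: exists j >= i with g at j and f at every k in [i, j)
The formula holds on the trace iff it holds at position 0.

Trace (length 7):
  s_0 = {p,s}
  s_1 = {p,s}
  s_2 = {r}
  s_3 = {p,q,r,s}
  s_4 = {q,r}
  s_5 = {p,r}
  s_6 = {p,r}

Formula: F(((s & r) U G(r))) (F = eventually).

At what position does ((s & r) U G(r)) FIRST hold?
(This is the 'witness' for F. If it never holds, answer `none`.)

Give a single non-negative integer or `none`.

Answer: 2

Derivation:
s_0={p,s}: ((s & r) U G(r))=False (s & r)=False s=True r=False G(r)=False
s_1={p,s}: ((s & r) U G(r))=False (s & r)=False s=True r=False G(r)=False
s_2={r}: ((s & r) U G(r))=True (s & r)=False s=False r=True G(r)=True
s_3={p,q,r,s}: ((s & r) U G(r))=True (s & r)=True s=True r=True G(r)=True
s_4={q,r}: ((s & r) U G(r))=True (s & r)=False s=False r=True G(r)=True
s_5={p,r}: ((s & r) U G(r))=True (s & r)=False s=False r=True G(r)=True
s_6={p,r}: ((s & r) U G(r))=True (s & r)=False s=False r=True G(r)=True
F(((s & r) U G(r))) holds; first witness at position 2.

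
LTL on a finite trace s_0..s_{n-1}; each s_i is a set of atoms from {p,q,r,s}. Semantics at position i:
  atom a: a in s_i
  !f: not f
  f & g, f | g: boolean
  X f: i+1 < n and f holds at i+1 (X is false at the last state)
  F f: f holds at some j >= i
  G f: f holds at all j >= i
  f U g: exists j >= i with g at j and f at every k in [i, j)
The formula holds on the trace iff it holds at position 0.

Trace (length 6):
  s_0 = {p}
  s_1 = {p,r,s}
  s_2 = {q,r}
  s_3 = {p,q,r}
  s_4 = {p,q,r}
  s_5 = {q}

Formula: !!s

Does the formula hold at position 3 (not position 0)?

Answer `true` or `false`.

Answer: false

Derivation:
s_0={p}: !!s=False !s=True s=False
s_1={p,r,s}: !!s=True !s=False s=True
s_2={q,r}: !!s=False !s=True s=False
s_3={p,q,r}: !!s=False !s=True s=False
s_4={p,q,r}: !!s=False !s=True s=False
s_5={q}: !!s=False !s=True s=False
Evaluating at position 3: result = False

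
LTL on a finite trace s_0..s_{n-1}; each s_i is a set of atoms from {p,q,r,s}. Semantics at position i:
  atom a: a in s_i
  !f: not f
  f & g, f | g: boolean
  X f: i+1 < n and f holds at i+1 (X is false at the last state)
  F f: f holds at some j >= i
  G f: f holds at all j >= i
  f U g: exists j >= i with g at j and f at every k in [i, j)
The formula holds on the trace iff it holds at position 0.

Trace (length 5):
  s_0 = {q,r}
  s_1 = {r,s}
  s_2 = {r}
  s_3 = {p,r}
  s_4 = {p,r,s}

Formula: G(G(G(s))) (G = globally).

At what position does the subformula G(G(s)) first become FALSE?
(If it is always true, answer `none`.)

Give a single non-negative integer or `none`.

s_0={q,r}: G(G(s))=False G(s)=False s=False
s_1={r,s}: G(G(s))=False G(s)=False s=True
s_2={r}: G(G(s))=False G(s)=False s=False
s_3={p,r}: G(G(s))=False G(s)=False s=False
s_4={p,r,s}: G(G(s))=True G(s)=True s=True
G(G(G(s))) holds globally = False
First violation at position 0.

Answer: 0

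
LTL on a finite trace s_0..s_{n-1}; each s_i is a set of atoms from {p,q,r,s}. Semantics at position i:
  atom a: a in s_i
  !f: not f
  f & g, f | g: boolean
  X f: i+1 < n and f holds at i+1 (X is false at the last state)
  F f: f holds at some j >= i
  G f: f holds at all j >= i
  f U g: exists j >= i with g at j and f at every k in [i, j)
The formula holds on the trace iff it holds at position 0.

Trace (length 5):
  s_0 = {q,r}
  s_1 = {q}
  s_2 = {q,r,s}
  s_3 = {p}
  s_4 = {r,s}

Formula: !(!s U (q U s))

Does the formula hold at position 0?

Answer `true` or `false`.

s_0={q,r}: !(!s U (q U s))=False (!s U (q U s))=True !s=True s=False (q U s)=True q=True
s_1={q}: !(!s U (q U s))=False (!s U (q U s))=True !s=True s=False (q U s)=True q=True
s_2={q,r,s}: !(!s U (q U s))=False (!s U (q U s))=True !s=False s=True (q U s)=True q=True
s_3={p}: !(!s U (q U s))=False (!s U (q U s))=True !s=True s=False (q U s)=False q=False
s_4={r,s}: !(!s U (q U s))=False (!s U (q U s))=True !s=False s=True (q U s)=True q=False

Answer: false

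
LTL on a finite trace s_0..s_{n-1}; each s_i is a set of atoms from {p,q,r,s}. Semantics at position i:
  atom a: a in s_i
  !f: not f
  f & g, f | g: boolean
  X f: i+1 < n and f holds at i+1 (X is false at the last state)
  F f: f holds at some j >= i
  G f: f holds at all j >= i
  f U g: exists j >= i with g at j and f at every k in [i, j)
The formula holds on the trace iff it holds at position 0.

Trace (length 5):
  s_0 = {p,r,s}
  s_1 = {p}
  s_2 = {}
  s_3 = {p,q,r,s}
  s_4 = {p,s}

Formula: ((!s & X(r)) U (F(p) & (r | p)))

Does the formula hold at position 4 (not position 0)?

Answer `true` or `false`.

s_0={p,r,s}: ((!s & X(r)) U (F(p) & (r | p)))=True (!s & X(r))=False !s=False s=True X(r)=False r=True (F(p) & (r | p))=True F(p)=True p=True (r | p)=True
s_1={p}: ((!s & X(r)) U (F(p) & (r | p)))=True (!s & X(r))=False !s=True s=False X(r)=False r=False (F(p) & (r | p))=True F(p)=True p=True (r | p)=True
s_2={}: ((!s & X(r)) U (F(p) & (r | p)))=True (!s & X(r))=True !s=True s=False X(r)=True r=False (F(p) & (r | p))=False F(p)=True p=False (r | p)=False
s_3={p,q,r,s}: ((!s & X(r)) U (F(p) & (r | p)))=True (!s & X(r))=False !s=False s=True X(r)=False r=True (F(p) & (r | p))=True F(p)=True p=True (r | p)=True
s_4={p,s}: ((!s & X(r)) U (F(p) & (r | p)))=True (!s & X(r))=False !s=False s=True X(r)=False r=False (F(p) & (r | p))=True F(p)=True p=True (r | p)=True
Evaluating at position 4: result = True

Answer: true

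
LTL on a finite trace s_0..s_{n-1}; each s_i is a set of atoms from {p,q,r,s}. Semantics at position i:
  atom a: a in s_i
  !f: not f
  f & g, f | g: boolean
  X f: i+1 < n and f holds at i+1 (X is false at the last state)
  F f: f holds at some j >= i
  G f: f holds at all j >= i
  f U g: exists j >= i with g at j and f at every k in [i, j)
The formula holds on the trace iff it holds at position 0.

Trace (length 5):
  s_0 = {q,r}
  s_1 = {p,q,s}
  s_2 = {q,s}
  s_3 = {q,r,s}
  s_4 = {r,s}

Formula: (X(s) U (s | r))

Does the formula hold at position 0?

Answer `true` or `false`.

Answer: true

Derivation:
s_0={q,r}: (X(s) U (s | r))=True X(s)=True s=False (s | r)=True r=True
s_1={p,q,s}: (X(s) U (s | r))=True X(s)=True s=True (s | r)=True r=False
s_2={q,s}: (X(s) U (s | r))=True X(s)=True s=True (s | r)=True r=False
s_3={q,r,s}: (X(s) U (s | r))=True X(s)=True s=True (s | r)=True r=True
s_4={r,s}: (X(s) U (s | r))=True X(s)=False s=True (s | r)=True r=True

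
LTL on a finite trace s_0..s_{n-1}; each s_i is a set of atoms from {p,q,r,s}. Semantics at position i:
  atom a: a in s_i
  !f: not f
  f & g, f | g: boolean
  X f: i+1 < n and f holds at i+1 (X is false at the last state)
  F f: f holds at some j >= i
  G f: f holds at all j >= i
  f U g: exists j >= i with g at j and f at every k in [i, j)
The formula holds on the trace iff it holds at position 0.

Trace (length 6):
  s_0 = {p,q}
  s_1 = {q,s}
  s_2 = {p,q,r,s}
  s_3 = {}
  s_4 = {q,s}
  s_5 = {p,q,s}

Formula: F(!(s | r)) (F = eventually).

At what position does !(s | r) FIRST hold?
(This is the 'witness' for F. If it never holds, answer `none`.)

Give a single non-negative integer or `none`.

Answer: 0

Derivation:
s_0={p,q}: !(s | r)=True (s | r)=False s=False r=False
s_1={q,s}: !(s | r)=False (s | r)=True s=True r=False
s_2={p,q,r,s}: !(s | r)=False (s | r)=True s=True r=True
s_3={}: !(s | r)=True (s | r)=False s=False r=False
s_4={q,s}: !(s | r)=False (s | r)=True s=True r=False
s_5={p,q,s}: !(s | r)=False (s | r)=True s=True r=False
F(!(s | r)) holds; first witness at position 0.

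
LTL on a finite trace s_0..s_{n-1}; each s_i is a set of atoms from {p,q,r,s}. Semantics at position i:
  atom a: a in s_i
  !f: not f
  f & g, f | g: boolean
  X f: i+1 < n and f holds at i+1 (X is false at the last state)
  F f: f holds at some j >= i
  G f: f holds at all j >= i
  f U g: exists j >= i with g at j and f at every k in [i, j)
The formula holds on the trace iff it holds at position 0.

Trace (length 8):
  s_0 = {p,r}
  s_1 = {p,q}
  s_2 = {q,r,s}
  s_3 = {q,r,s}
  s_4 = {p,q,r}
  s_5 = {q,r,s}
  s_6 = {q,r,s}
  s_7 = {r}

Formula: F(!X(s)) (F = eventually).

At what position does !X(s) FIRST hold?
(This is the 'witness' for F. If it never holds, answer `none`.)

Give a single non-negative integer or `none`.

s_0={p,r}: !X(s)=True X(s)=False s=False
s_1={p,q}: !X(s)=False X(s)=True s=False
s_2={q,r,s}: !X(s)=False X(s)=True s=True
s_3={q,r,s}: !X(s)=True X(s)=False s=True
s_4={p,q,r}: !X(s)=False X(s)=True s=False
s_5={q,r,s}: !X(s)=False X(s)=True s=True
s_6={q,r,s}: !X(s)=True X(s)=False s=True
s_7={r}: !X(s)=True X(s)=False s=False
F(!X(s)) holds; first witness at position 0.

Answer: 0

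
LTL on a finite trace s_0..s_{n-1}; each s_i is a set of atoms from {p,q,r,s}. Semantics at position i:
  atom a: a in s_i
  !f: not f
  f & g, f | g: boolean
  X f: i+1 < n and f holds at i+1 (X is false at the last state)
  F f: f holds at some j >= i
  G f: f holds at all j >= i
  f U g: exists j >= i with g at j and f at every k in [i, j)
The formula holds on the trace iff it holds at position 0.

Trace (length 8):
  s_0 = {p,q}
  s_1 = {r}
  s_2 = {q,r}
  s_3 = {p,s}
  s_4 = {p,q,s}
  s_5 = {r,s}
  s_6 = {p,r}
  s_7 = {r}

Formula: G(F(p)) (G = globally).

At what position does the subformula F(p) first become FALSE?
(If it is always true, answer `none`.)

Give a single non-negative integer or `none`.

Answer: 7

Derivation:
s_0={p,q}: F(p)=True p=True
s_1={r}: F(p)=True p=False
s_2={q,r}: F(p)=True p=False
s_3={p,s}: F(p)=True p=True
s_4={p,q,s}: F(p)=True p=True
s_5={r,s}: F(p)=True p=False
s_6={p,r}: F(p)=True p=True
s_7={r}: F(p)=False p=False
G(F(p)) holds globally = False
First violation at position 7.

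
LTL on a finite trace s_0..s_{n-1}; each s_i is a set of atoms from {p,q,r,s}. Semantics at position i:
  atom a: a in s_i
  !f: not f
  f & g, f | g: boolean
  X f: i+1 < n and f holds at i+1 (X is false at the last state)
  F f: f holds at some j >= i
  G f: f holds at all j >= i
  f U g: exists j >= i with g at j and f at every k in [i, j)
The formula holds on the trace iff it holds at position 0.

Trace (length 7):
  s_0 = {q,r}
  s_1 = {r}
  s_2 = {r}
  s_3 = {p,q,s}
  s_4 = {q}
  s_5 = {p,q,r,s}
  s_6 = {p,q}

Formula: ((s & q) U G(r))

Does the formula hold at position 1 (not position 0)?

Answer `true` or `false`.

Answer: false

Derivation:
s_0={q,r}: ((s & q) U G(r))=False (s & q)=False s=False q=True G(r)=False r=True
s_1={r}: ((s & q) U G(r))=False (s & q)=False s=False q=False G(r)=False r=True
s_2={r}: ((s & q) U G(r))=False (s & q)=False s=False q=False G(r)=False r=True
s_3={p,q,s}: ((s & q) U G(r))=False (s & q)=True s=True q=True G(r)=False r=False
s_4={q}: ((s & q) U G(r))=False (s & q)=False s=False q=True G(r)=False r=False
s_5={p,q,r,s}: ((s & q) U G(r))=False (s & q)=True s=True q=True G(r)=False r=True
s_6={p,q}: ((s & q) U G(r))=False (s & q)=False s=False q=True G(r)=False r=False
Evaluating at position 1: result = False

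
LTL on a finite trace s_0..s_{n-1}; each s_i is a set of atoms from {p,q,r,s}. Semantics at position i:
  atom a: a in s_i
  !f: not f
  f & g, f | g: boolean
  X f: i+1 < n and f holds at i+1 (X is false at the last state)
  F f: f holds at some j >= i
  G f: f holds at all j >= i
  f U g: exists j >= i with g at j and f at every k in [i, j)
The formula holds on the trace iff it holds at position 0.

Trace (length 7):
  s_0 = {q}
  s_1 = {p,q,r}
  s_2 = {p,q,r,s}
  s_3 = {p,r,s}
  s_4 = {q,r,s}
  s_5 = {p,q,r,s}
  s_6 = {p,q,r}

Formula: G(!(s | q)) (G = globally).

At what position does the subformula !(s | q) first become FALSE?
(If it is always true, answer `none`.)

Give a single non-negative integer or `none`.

Answer: 0

Derivation:
s_0={q}: !(s | q)=False (s | q)=True s=False q=True
s_1={p,q,r}: !(s | q)=False (s | q)=True s=False q=True
s_2={p,q,r,s}: !(s | q)=False (s | q)=True s=True q=True
s_3={p,r,s}: !(s | q)=False (s | q)=True s=True q=False
s_4={q,r,s}: !(s | q)=False (s | q)=True s=True q=True
s_5={p,q,r,s}: !(s | q)=False (s | q)=True s=True q=True
s_6={p,q,r}: !(s | q)=False (s | q)=True s=False q=True
G(!(s | q)) holds globally = False
First violation at position 0.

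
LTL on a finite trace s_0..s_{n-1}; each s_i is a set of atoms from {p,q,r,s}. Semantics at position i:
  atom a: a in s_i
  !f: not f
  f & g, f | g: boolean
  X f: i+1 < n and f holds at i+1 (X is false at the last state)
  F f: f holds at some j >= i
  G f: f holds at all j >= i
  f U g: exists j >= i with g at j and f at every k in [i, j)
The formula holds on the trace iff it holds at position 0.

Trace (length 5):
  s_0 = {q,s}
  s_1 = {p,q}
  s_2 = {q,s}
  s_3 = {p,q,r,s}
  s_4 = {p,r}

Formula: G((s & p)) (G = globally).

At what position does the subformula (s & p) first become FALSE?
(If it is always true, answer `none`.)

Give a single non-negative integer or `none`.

Answer: 0

Derivation:
s_0={q,s}: (s & p)=False s=True p=False
s_1={p,q}: (s & p)=False s=False p=True
s_2={q,s}: (s & p)=False s=True p=False
s_3={p,q,r,s}: (s & p)=True s=True p=True
s_4={p,r}: (s & p)=False s=False p=True
G((s & p)) holds globally = False
First violation at position 0.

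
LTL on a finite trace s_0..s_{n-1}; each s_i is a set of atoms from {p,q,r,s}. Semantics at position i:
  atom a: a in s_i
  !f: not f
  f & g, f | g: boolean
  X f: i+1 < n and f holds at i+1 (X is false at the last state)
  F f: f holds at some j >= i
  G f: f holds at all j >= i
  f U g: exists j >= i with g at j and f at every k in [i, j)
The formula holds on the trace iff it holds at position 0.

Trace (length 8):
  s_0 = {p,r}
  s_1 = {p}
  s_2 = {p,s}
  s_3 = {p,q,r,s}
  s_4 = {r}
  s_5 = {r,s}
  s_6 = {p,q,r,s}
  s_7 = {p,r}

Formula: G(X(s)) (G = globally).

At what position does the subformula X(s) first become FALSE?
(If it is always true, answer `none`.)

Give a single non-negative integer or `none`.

s_0={p,r}: X(s)=False s=False
s_1={p}: X(s)=True s=False
s_2={p,s}: X(s)=True s=True
s_3={p,q,r,s}: X(s)=False s=True
s_4={r}: X(s)=True s=False
s_5={r,s}: X(s)=True s=True
s_6={p,q,r,s}: X(s)=False s=True
s_7={p,r}: X(s)=False s=False
G(X(s)) holds globally = False
First violation at position 0.

Answer: 0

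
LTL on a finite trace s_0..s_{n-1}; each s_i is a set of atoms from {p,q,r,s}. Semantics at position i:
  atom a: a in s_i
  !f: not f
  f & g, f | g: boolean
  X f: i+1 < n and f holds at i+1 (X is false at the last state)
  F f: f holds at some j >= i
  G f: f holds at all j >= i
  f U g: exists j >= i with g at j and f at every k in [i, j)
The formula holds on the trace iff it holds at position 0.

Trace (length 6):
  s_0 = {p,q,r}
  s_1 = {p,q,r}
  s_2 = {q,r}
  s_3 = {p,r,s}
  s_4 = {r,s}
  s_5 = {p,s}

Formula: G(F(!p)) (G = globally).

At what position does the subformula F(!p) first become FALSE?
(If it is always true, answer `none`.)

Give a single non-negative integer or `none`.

Answer: 5

Derivation:
s_0={p,q,r}: F(!p)=True !p=False p=True
s_1={p,q,r}: F(!p)=True !p=False p=True
s_2={q,r}: F(!p)=True !p=True p=False
s_3={p,r,s}: F(!p)=True !p=False p=True
s_4={r,s}: F(!p)=True !p=True p=False
s_5={p,s}: F(!p)=False !p=False p=True
G(F(!p)) holds globally = False
First violation at position 5.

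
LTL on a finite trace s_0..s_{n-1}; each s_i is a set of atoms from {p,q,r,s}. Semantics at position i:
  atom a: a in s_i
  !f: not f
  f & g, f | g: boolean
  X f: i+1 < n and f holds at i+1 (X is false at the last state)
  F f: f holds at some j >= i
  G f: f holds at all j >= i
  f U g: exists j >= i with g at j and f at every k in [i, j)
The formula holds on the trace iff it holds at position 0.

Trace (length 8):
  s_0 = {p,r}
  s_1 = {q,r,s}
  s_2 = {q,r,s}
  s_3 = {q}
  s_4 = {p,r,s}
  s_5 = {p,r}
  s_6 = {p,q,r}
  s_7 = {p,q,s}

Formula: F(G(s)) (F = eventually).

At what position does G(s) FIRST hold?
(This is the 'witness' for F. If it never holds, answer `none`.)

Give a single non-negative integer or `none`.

Answer: 7

Derivation:
s_0={p,r}: G(s)=False s=False
s_1={q,r,s}: G(s)=False s=True
s_2={q,r,s}: G(s)=False s=True
s_3={q}: G(s)=False s=False
s_4={p,r,s}: G(s)=False s=True
s_5={p,r}: G(s)=False s=False
s_6={p,q,r}: G(s)=False s=False
s_7={p,q,s}: G(s)=True s=True
F(G(s)) holds; first witness at position 7.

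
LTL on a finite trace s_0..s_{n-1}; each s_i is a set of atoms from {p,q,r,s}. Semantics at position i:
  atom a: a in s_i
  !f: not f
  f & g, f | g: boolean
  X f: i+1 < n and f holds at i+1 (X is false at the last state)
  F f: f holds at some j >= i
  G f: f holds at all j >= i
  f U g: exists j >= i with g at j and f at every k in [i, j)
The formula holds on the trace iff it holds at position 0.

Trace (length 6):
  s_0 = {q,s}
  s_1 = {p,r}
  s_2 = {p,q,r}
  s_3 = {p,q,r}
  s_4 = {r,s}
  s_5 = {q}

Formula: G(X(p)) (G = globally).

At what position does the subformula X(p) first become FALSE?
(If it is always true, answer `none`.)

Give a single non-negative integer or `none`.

s_0={q,s}: X(p)=True p=False
s_1={p,r}: X(p)=True p=True
s_2={p,q,r}: X(p)=True p=True
s_3={p,q,r}: X(p)=False p=True
s_4={r,s}: X(p)=False p=False
s_5={q}: X(p)=False p=False
G(X(p)) holds globally = False
First violation at position 3.

Answer: 3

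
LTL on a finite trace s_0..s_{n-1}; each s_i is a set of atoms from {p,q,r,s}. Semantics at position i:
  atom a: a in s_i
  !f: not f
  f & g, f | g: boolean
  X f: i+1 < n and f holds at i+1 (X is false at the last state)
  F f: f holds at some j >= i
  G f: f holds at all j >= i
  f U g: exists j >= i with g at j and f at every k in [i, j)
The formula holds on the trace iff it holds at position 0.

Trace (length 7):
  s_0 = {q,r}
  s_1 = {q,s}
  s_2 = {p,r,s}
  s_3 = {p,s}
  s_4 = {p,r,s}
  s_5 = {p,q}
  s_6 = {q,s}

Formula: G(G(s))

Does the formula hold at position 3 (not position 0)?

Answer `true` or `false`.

Answer: false

Derivation:
s_0={q,r}: G(G(s))=False G(s)=False s=False
s_1={q,s}: G(G(s))=False G(s)=False s=True
s_2={p,r,s}: G(G(s))=False G(s)=False s=True
s_3={p,s}: G(G(s))=False G(s)=False s=True
s_4={p,r,s}: G(G(s))=False G(s)=False s=True
s_5={p,q}: G(G(s))=False G(s)=False s=False
s_6={q,s}: G(G(s))=True G(s)=True s=True
Evaluating at position 3: result = False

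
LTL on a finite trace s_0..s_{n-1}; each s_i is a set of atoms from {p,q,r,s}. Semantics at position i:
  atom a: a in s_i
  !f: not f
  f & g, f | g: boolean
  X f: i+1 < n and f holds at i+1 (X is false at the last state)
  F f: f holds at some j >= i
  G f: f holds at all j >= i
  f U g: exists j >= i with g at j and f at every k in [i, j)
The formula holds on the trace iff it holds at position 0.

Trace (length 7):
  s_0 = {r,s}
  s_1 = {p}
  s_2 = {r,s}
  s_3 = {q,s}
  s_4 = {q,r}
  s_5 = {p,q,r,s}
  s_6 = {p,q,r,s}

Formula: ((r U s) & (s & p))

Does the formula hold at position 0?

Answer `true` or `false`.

s_0={r,s}: ((r U s) & (s & p))=False (r U s)=True r=True s=True (s & p)=False p=False
s_1={p}: ((r U s) & (s & p))=False (r U s)=False r=False s=False (s & p)=False p=True
s_2={r,s}: ((r U s) & (s & p))=False (r U s)=True r=True s=True (s & p)=False p=False
s_3={q,s}: ((r U s) & (s & p))=False (r U s)=True r=False s=True (s & p)=False p=False
s_4={q,r}: ((r U s) & (s & p))=False (r U s)=True r=True s=False (s & p)=False p=False
s_5={p,q,r,s}: ((r U s) & (s & p))=True (r U s)=True r=True s=True (s & p)=True p=True
s_6={p,q,r,s}: ((r U s) & (s & p))=True (r U s)=True r=True s=True (s & p)=True p=True

Answer: false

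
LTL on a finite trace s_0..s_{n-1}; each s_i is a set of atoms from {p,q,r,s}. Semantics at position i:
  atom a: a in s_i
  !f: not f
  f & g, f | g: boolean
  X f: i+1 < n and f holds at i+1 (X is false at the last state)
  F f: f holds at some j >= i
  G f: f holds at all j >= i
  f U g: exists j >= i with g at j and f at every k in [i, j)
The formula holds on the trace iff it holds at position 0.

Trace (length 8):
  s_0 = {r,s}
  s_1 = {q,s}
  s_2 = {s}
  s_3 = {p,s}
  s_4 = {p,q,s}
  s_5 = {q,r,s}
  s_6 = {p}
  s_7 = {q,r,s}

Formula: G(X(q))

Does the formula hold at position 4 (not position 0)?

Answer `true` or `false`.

Answer: false

Derivation:
s_0={r,s}: G(X(q))=False X(q)=True q=False
s_1={q,s}: G(X(q))=False X(q)=False q=True
s_2={s}: G(X(q))=False X(q)=False q=False
s_3={p,s}: G(X(q))=False X(q)=True q=False
s_4={p,q,s}: G(X(q))=False X(q)=True q=True
s_5={q,r,s}: G(X(q))=False X(q)=False q=True
s_6={p}: G(X(q))=False X(q)=True q=False
s_7={q,r,s}: G(X(q))=False X(q)=False q=True
Evaluating at position 4: result = False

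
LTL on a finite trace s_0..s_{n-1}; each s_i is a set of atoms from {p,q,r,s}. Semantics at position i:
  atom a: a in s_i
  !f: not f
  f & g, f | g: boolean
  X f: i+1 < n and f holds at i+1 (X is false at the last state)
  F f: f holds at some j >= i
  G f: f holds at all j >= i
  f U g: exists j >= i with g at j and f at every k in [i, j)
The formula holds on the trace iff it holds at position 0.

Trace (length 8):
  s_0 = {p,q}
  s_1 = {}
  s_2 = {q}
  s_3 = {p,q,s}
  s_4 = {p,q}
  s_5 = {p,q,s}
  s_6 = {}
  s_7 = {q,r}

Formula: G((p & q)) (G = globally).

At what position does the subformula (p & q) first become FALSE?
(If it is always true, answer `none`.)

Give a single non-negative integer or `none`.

Answer: 1

Derivation:
s_0={p,q}: (p & q)=True p=True q=True
s_1={}: (p & q)=False p=False q=False
s_2={q}: (p & q)=False p=False q=True
s_3={p,q,s}: (p & q)=True p=True q=True
s_4={p,q}: (p & q)=True p=True q=True
s_5={p,q,s}: (p & q)=True p=True q=True
s_6={}: (p & q)=False p=False q=False
s_7={q,r}: (p & q)=False p=False q=True
G((p & q)) holds globally = False
First violation at position 1.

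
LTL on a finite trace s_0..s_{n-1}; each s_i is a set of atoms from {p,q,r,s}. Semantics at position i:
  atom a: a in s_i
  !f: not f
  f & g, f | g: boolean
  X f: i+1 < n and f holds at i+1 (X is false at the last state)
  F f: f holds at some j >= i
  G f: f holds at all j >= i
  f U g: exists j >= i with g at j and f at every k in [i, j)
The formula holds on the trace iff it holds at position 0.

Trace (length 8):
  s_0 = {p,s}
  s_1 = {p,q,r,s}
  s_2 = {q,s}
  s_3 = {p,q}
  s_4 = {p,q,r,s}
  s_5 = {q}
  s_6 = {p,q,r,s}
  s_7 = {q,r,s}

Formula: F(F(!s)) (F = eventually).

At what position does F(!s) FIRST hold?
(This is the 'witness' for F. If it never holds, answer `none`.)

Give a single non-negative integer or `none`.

s_0={p,s}: F(!s)=True !s=False s=True
s_1={p,q,r,s}: F(!s)=True !s=False s=True
s_2={q,s}: F(!s)=True !s=False s=True
s_3={p,q}: F(!s)=True !s=True s=False
s_4={p,q,r,s}: F(!s)=True !s=False s=True
s_5={q}: F(!s)=True !s=True s=False
s_6={p,q,r,s}: F(!s)=False !s=False s=True
s_7={q,r,s}: F(!s)=False !s=False s=True
F(F(!s)) holds; first witness at position 0.

Answer: 0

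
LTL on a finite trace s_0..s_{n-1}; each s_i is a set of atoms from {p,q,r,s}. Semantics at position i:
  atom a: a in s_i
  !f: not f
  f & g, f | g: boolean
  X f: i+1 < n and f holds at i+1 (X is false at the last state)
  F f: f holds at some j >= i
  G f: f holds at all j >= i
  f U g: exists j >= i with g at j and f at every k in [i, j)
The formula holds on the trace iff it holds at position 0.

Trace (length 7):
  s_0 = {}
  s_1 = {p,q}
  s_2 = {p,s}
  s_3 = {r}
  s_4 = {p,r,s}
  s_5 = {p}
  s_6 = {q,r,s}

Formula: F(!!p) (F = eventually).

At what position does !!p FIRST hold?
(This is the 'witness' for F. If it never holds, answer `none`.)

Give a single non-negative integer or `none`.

s_0={}: !!p=False !p=True p=False
s_1={p,q}: !!p=True !p=False p=True
s_2={p,s}: !!p=True !p=False p=True
s_3={r}: !!p=False !p=True p=False
s_4={p,r,s}: !!p=True !p=False p=True
s_5={p}: !!p=True !p=False p=True
s_6={q,r,s}: !!p=False !p=True p=False
F(!!p) holds; first witness at position 1.

Answer: 1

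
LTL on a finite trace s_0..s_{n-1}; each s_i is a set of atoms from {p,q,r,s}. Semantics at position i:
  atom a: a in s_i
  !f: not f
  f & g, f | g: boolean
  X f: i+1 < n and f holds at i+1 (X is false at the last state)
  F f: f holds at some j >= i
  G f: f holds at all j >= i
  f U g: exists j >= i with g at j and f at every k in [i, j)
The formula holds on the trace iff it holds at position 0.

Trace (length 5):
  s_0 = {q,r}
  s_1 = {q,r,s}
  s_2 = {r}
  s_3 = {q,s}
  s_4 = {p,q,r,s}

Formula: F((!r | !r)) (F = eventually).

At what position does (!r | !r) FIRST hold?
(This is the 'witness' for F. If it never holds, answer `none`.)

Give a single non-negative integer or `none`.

s_0={q,r}: (!r | !r)=False !r=False r=True
s_1={q,r,s}: (!r | !r)=False !r=False r=True
s_2={r}: (!r | !r)=False !r=False r=True
s_3={q,s}: (!r | !r)=True !r=True r=False
s_4={p,q,r,s}: (!r | !r)=False !r=False r=True
F((!r | !r)) holds; first witness at position 3.

Answer: 3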